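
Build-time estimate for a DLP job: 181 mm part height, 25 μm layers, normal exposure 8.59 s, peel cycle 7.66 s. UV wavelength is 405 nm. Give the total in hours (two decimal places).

32.68 hours

Layer count = ceil(181 / 0.025) = 7240.
Cycle time = 8.59 + 7.66 = 16.25 s.
Total = 7240 × 16.25 = 117650 s = 32.68 hours.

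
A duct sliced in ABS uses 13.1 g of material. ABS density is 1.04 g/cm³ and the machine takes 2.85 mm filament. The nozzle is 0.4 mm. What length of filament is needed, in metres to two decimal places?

1.97 m

Volume = 13.1 g / 1.04 g·cm⁻³ = 12.5962 cm³ = 12596.2 mm³.
Filament cross-section = π × (2.85/2)² = 6.3794 mm².
Length = 12596.2 / 6.3794 = 1974.51 mm = 1.97 m.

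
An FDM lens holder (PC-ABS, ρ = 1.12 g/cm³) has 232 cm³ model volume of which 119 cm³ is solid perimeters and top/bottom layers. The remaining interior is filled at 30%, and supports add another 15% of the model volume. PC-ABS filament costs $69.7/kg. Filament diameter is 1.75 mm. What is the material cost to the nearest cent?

Infill region = 232 − 119 = 113 cm³.
Infill volume = 0.30 × 113 = 33.9 cm³.
Support: 0.15 × 232 → 34.8 cm³.
Deposited volume: 119 + 33.9 + 34.8 → 187.7 cm³.
Mass: 187.7 × 1.12 → 210.224 g.
At $69.7/kg: 210.224/1000 × 69.7 = $14.65.

$14.65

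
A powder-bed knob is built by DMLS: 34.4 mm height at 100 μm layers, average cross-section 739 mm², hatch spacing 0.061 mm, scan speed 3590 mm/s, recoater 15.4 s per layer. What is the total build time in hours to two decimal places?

1.79 hours

Number of layers: 34.4 / 0.1 → 344 (rounded up).
Hatch length per layer = 739 / 0.061, so 12114.8 mm.
Scan time per layer = 12114.8 / 3590 = 3.3746 s.
Time per layer: 3.3746 + 15.4 → 18.7746 s.
Total: 344 × 18.7746 s = 6458.4624 s → 1.79 hours.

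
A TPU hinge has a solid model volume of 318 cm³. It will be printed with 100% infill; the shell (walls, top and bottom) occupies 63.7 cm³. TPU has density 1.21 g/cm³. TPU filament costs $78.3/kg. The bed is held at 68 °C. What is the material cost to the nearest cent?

Interior volume: 318 − 63.7 → 254.3 cm³.
Deposited infill = 1.00 × 254.3 = 254.3 cm³.
Total extruded = 63.7 + 254.3 = 318 cm³.
Mass = 318 × 1.21, so 384.78 g.
At $78.3/kg: 384.78/1000 × 78.3 = $30.13.

$30.13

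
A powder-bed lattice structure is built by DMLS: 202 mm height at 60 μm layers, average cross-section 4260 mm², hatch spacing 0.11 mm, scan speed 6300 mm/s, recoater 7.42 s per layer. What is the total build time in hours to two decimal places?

12.69 hours

Number of layers: 202 / 0.06 → 3367 (rounded up).
Scan path per layer = 4260 / 0.11 = 38727.3 mm.
Laser time per layer = 38727.3 / 6300, so 6.1472 s.
Per-layer time: 6.1472 + 7.42 → 13.5672 s.
Build time = 3367 × 13.5672 = 45680.7624 s = 12.69 hours.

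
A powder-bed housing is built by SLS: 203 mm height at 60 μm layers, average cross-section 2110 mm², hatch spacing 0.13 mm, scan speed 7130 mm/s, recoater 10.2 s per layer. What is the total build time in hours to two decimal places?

11.73 hours

Layers = ⌈203/0.06⌉ = 3384.
Scan path per layer: 2110 / 0.13 → 16230.8 mm.
Per-layer scan time = 16230.8 / 7130 = 2.2764 s.
Layer cycle: 2.2764 + 10.2 → 12.4764 s.
Total: 3384 × 12.4764 s = 42220.1376 s → 11.73 hours.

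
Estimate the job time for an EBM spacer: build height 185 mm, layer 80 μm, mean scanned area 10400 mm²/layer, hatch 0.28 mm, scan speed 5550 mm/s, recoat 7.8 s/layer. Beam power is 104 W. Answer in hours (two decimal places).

9.31 hours

Layers = ⌈185/0.08⌉ = 2313.
Scan path per layer = 10400 / 0.28, so 37142.9 mm.
Per-layer scan time = 37142.9 / 5550 = 6.6924 s.
Time per layer = 6.6924 + 7.8 = 14.4924 s.
2313 layers × 14.4924 s/layer = 33520.9212 s, i.e. 9.31 hours.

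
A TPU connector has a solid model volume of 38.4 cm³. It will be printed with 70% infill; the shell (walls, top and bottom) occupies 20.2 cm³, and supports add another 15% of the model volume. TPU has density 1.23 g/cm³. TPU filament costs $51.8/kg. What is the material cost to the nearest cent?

$2.47

Volume inside the shell = 38.4 − 20.2, so 18.2 cm³.
Infill deposited: 0.70 × 18.2 → 12.74 cm³.
Support: 0.15 × 38.4 → 5.76 cm³.
Total extruded = 20.2 + 12.74 + 5.76, so 38.7 cm³.
Mass = 38.7 × 1.23 = 47.601 g.
At $51.8/kg: 47.601/1000 × 51.8 = $2.47.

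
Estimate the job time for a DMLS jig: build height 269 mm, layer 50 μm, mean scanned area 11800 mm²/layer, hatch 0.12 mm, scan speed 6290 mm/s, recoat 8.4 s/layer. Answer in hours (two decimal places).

35.92 hours

Layers = ⌈269/0.05⌉ = 5380.
Hatch length per layer: 11800 / 0.12 → 98333.3 mm.
Laser time per layer = 98333.3 / 6290, so 15.6333 s.
Per-layer time = 15.6333 + 8.4, so 24.0333 s.
Total: 5380 × 24.0333 s = 129299.154 s → 35.92 hours.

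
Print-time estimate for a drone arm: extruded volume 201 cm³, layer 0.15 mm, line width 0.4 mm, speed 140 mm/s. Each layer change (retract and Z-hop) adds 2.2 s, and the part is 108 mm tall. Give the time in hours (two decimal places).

7.09 hours

Line area = 0.15 × 0.4 = 0.06 mm².
Toolpath length = 201 cm³ / 0.06 mm² = 201000 / 0.06 = 3350000 mm.
Print-move time: 3350000 / 140 → 23928.6 s.
Number of layers: 108 / 0.15 → 720 (rounded up).
Layer-change overhead: 720 × 2.2 → 1584 s.
Altogether 23928.6 + 1584 = 25512.6 s, i.e. 7.09 hours.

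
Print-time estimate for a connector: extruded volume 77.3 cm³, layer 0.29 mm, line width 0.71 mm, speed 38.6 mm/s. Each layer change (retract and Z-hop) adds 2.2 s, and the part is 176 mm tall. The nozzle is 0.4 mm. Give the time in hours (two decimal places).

3.07 hours

Extrusion cross-section: 0.29 × 0.71 → 0.2059 mm².
Toolpath length = 77.3 cm³ / 0.2059 mm² = 77300 / 0.2059 = 375425 mm.
Extrusion time = 375425 / 38.6, so 9726 s.
Layer count = ceil(176 / 0.29) = 607.
Non-print overhead: 607 × 2.2 → 1335.4 s.
Altogether 9726 + 1335.4 = 11061.4 s, i.e. 3.07 hours.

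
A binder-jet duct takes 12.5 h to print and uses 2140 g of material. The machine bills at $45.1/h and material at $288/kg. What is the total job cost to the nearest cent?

Machine-time cost = 45.1 × 12.5 = $563.75.
Feedstock cost = 288 × 2140/1000 = $616.32.
Job cost: 563.75 + 616.32 = $1180.07.

$1180.07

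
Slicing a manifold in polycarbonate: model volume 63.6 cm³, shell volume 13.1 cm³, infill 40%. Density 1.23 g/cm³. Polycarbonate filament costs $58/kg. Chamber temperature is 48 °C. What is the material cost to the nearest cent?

Infill region = 63.6 − 13.1 = 50.5 cm³.
Infill deposited = 0.40 × 50.5 = 20.2 cm³.
Total printed volume = 13.1 + 20.2 = 33.3 cm³.
Mass: 33.3 × 1.23 → 40.959 g.
Cost = 40.959 g / 1000 × $58/kg = $2.38.

$2.38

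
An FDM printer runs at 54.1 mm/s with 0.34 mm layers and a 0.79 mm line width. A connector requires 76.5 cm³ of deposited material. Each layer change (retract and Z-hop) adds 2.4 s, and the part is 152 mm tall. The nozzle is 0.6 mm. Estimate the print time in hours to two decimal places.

Extrusion cross-section: 0.34 × 0.79 → 0.2686 mm².
Toolpath length = 76.5 cm³ / 0.2686 mm² = 76500 / 0.2686 = 284810.1 mm.
Time extruding = 284810.1 / 54.1 = 5264.5 s.
Number of layers: 152 / 0.34 → 448 (rounded up).
Layer-change overhead = 448 × 2.4 = 1075.2 s.
Total = 5264.5 + 1075.2 = 6339.7 s = 1.76 hours.

1.76 hours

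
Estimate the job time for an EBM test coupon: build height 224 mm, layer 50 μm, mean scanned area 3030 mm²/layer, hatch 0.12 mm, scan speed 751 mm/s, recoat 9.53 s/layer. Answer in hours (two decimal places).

53.70 hours

Layers = ⌈224/0.05⌉ = 4480.
Scan path per layer: 3030 / 0.12 → 25250 mm.
Per-layer scan time = 25250 / 751 = 33.6218 s.
Layer cycle = 33.6218 + 9.53, so 43.1518 s.
Build time = 4480 × 43.1518 = 193320.064 s = 53.70 hours.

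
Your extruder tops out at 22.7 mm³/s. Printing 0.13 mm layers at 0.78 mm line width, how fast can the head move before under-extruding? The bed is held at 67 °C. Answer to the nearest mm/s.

224 mm/s

Extrusion cross-section: 0.13 × 0.78 → 0.1014 mm².
Max speed = 22.7 / 0.1014 = 223.87 ≈ 224 mm/s.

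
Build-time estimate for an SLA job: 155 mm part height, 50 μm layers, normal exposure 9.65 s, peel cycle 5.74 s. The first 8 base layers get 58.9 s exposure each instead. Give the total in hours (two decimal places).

Number of layers: 155 / 0.05 → 3100 (rounded up).
Bottom layers = 8 × (58.9 + 5.74), so 517.12 s.
Regular layers = 3092 × (9.65 + 5.74) = 47585.88 s.
Sum: 517.12 + 47585.88 = 48103 s → 13.36 hours.

13.36 hours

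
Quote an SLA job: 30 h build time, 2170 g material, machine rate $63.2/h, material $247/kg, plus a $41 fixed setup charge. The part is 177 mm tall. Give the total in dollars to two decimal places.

Machine-time cost = 63.2 × 30, so $1896.00.
Feedstock cost: 247 × 2170/1000 → $535.99.
Total = 1896.00 + 535.99 + 41 = $2472.99.

$2472.99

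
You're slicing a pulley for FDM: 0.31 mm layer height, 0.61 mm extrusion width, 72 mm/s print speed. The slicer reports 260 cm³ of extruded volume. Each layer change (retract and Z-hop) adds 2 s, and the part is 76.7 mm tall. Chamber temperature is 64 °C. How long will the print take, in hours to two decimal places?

5.44 hours

Line area = 0.31 × 0.61, so 0.1891 mm².
Path length: 260000 mm³ / 0.1891 mm² → 1374933.9 mm.
Print-move time = 1374933.9 / 72 = 19096.3 s.
Layer count = ceil(76.7 / 0.31) = 248.
Z-hop total = 248 × 2, so 496 s.
Total = 19096.3 + 496 = 19592.3 s = 5.44 hours.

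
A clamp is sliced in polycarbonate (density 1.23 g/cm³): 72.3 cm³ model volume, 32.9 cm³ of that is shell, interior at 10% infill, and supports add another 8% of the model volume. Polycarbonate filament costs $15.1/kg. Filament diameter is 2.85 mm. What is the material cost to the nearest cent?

$0.79

Interior volume: 72.3 − 32.9 → 39.4 cm³.
Infill volume: 0.10 × 39.4 → 3.94 cm³.
Support: 0.08 × 72.3 → 5.784 cm³.
Total extruded = 32.9 + 3.94 + 5.784 = 42.624 cm³.
Mass = 42.624 × 1.23 = 52.42752 g.
At $15.1/kg: 52.42752/1000 × 15.1 = $0.79.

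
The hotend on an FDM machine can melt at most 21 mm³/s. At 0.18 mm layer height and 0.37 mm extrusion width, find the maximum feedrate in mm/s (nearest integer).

315 mm/s

Extrusion cross-section = 0.18 × 0.37 = 0.0666 mm².
Max speed = 21 / 0.0666 = 315.32 ≈ 315 mm/s.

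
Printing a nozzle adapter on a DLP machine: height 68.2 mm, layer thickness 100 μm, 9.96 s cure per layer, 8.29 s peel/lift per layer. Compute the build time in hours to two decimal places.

3.46 hours

Layers = ⌈68.2/0.1⌉ = 682.
Cycle time = 9.96 + 8.29, so 18.25 s.
Build time: 682 × 18.25 s = 12446.5 s, i.e. 3.46 hours.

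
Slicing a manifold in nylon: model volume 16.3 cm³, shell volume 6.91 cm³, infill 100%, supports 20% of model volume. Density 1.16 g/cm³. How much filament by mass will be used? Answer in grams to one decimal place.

22.7 g

Interior volume = 16.3 − 6.91 = 9.39 cm³.
Deposited infill = 1.00 × 9.39 = 9.39 cm³.
Support = 0.20 × 16.3 = 3.26 cm³.
Total extruded: 6.91 + 9.39 + 3.26 → 19.56 cm³.
Mass = 19.56 × 1.16 = 22.6896 g.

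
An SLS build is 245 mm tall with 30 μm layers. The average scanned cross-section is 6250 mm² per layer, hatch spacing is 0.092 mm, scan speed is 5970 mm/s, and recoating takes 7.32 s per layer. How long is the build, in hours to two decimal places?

Layers = ⌈245/0.03⌉ = 8167.
Hatch length per layer = 6250 / 0.092 = 67934.8 mm.
Per-layer scan time = 67934.8 / 5970 = 11.3794 s.
Time per layer: 11.3794 + 7.32 → 18.6994 s.
8167 layers × 18.6994 s/layer = 152717.9998 s, i.e. 42.42 hours.

42.42 hours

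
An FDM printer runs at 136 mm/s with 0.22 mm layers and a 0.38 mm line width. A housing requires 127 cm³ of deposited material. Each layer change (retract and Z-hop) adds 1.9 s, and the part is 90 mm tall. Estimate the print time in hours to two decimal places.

3.32 hours

Line area: 0.22 × 0.38 → 0.0836 mm².
Path length: 127000 mm³ / 0.0836 mm² → 1519138.8 mm.
Extrusion time: 1519138.8 / 136 → 11170.1 s.
Number of layers: 90 / 0.22 → 410 (rounded up).
Non-print overhead = 410 × 1.9 = 779 s.
Altogether 11170.1 + 779 = 11949.1 s, i.e. 3.32 hours.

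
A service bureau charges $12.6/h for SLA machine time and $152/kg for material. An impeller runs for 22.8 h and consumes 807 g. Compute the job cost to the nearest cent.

Machine cost = 12.6 × 22.8 = $287.28.
Material cost: 152 × 807/1000 → $122.664.
Job cost: 287.28 + 122.664 = 409.944 ≈ $409.94.

$409.94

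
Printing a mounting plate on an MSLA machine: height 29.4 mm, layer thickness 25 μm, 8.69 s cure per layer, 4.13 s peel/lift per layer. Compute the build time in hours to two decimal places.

Layer count = ceil(29.4 / 0.025) = 1176.
Each layer takes: 8.69 + 4.13 → 12.82 s.
Total = 1176 × 12.82 = 15076.32 s = 4.19 hours.

4.19 hours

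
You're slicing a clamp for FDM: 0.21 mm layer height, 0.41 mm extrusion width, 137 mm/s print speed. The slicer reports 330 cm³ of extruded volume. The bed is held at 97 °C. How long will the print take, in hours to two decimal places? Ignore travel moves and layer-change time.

7.77 hours

Bead cross-section = 0.21 × 0.41, so 0.0861 mm².
Path length: 330000 mm³ / 0.0861 mm² → 3832752.6 mm.
Time extruding = 3832752.6 / 137, so 27976.3 s.
That's 27976.3 s → 7.77 hours.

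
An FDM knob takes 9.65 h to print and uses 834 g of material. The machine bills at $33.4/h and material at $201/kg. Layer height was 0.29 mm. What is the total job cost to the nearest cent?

Time charge = 33.4 × 9.65 = $322.31.
Material cost = 201 × 834/1000 = $167.634.
Job cost: 322.31 + 167.634 = 489.944 ≈ $489.94.

$489.94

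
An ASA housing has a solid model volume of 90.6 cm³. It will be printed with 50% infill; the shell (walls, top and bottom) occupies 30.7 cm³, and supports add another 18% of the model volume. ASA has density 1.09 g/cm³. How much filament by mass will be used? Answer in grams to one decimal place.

Infill region: 90.6 − 30.7 → 59.9 cm³.
Deposited infill: 0.50 × 59.9 → 29.95 cm³.
Support = 0.18 × 90.6, so 16.308 cm³.
Total printed volume: 30.7 + 29.95 + 16.308 → 76.958 cm³.
Mass: 76.958 × 1.09 → 83.88422 g.

83.9 g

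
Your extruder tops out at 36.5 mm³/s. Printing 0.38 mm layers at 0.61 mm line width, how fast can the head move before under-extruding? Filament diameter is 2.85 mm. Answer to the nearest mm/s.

Bead cross-section = 0.38 × 0.61, so 0.2318 mm².
v_max = Q/A = 36.5/0.2318 = 157.46 mm/s → 157 mm/s.

157 mm/s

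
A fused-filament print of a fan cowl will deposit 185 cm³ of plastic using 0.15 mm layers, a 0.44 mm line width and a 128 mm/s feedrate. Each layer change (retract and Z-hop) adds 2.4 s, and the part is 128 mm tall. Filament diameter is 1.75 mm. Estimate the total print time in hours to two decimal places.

6.65 hours

Bead cross-section: 0.15 × 0.44 → 0.066 mm².
Total extruded path = 185000/0.066 = 2803030.3 mm.
Print-move time: 2803030.3 / 128 → 21898.7 s.
Layer count = ceil(128 / 0.15) = 854.
Layer-change overhead = 854 × 2.4, so 2049.6 s.
Altogether 21898.7 + 2049.6 = 23948.3 s, i.e. 6.65 hours.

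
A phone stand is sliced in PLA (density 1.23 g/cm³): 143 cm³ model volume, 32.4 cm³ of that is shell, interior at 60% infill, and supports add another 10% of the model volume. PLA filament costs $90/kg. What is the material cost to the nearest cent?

$12.52

Volume inside the shell = 143 − 32.4 = 110.6 cm³.
Deposited infill: 0.60 × 110.6 → 66.36 cm³.
Support: 0.10 × 143 → 14.3 cm³.
Deposited volume: 32.4 + 66.36 + 14.3 → 113.06 cm³.
Mass = 113.06 × 1.23 = 139.0638 g.
At $90/kg: 139.0638/1000 × 90 = $12.52.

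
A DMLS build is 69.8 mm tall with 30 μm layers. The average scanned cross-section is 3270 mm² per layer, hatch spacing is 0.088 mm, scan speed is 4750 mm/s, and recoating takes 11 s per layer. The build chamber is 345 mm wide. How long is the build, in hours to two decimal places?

12.17 hours

Number of layers: 69.8 / 0.03 → 2327 (rounded up).
Scan path per layer = 3270 / 0.088, so 37159.1 mm.
Laser time per layer = 37159.1 / 4750 = 7.823 s.
Layer cycle = 7.823 + 11 = 18.823 s.
2327 layers × 18.823 s/layer = 43801.121 s, i.e. 12.17 hours.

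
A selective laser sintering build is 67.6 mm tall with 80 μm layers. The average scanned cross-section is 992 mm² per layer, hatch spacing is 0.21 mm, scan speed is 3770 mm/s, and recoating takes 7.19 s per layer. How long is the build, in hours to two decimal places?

1.98 hours

Layer count = ceil(67.6 / 0.08) = 845.
Scan path per layer: 992 / 0.21 → 4723.8 mm.
Scan time per layer = 4723.8 / 3770, so 1.253 s.
Layer cycle: 1.253 + 7.19 → 8.443 s.
Build time = 845 × 8.443 = 7134.335 s = 1.98 hours.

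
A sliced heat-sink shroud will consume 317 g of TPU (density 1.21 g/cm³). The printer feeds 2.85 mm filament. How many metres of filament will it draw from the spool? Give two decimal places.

41.07 m

Extruded volume: 317/1.21 = 261.9835 cm³ (261983.5 mm³).
Filament cross-section = π × (2.85/2)² = 6.3794 mm².
Length = 261983.5 / 6.3794 = 41067.11 mm = 41.07 m.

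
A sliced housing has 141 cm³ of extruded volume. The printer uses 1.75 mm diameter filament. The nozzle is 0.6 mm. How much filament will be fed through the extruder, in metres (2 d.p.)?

58.62 m

Cross-section of 1.75 mm filament: π·(1.75/2)² = 2.4053 mm².
L = 141000 mm³ / 2.4053 mm² = 58620.55 mm, i.e. 58.62 m.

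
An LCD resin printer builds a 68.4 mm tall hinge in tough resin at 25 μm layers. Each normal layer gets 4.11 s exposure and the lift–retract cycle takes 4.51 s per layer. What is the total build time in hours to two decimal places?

6.55 hours

Layers = ⌈68.4/0.025⌉ = 2736.
Each layer takes: 4.11 + 4.51 → 8.62 s.
Total = 2736 × 8.62 = 23584.32 s = 6.55 hours.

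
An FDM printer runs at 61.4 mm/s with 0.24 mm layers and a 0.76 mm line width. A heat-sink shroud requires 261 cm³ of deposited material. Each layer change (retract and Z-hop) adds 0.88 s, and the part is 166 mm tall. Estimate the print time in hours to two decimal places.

6.64 hours

Bead cross-section = 0.24 × 0.76 = 0.1824 mm².
Total extruded path = 261000/0.1824 = 1430921.1 mm.
Time extruding = 1430921.1 / 61.4 = 23304.9 s.
Layer count = ceil(166 / 0.24) = 692.
Layer-change overhead = 692 × 0.88, so 608.96 s.
Altogether 23304.9 + 608.96 = 23913.86 s, i.e. 6.64 hours.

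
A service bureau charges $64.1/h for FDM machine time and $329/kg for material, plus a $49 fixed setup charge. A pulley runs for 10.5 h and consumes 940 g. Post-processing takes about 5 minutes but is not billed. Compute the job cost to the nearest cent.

Machine-time cost = 64.1 × 10.5, so $673.05.
Material cost: 329 × 940/1000 → $309.26.
Adding setup: 673.05 + 309.26 + 49 → $1031.31.

$1031.31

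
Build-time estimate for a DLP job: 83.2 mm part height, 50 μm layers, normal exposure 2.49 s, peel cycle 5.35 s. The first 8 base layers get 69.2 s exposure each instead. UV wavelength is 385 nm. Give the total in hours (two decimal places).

Layer count = ceil(83.2 / 0.05) = 1664.
Base layers = 8 × (69.2 + 5.35), so 596.4 s.
Normal layers = 1656 × (2.49 + 5.35) = 12983.04 s.
Total = 596.4 + 12983.04 = 13579.44 s = 3.77 hours.

3.77 hours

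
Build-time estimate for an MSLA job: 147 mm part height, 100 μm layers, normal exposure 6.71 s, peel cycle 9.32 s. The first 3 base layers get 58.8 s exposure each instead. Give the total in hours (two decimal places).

6.59 hours

Number of layers: 147 / 0.1 → 1470 (rounded up).
Base layers: 3 × (58.8 + 9.32) → 204.36 s.
Normal layers = 1467 × (6.71 + 9.32), so 23516.01 s.
Total = 204.36 + 23516.01 = 23720.37 s = 6.59 hours.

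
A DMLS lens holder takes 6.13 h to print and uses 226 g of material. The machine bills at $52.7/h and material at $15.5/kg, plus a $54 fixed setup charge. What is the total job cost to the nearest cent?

Time charge: 52.7 × 6.13 → $323.051.
Material cost = 15.5 × 226/1000, so $3.503.
Total = 323.051 + 3.503 + 54 = 380.554 ≈ $380.55.

$380.55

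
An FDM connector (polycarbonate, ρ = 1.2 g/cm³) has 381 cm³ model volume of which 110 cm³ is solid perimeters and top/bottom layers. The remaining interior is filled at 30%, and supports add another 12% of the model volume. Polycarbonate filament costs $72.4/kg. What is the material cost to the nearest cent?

Infill region = 381 − 110 = 271 cm³.
Deposited infill: 0.30 × 271 → 81.3 cm³.
Support: 0.12 × 381 → 45.72 cm³.
Total printed volume: 110 + 81.3 + 45.72 → 237.02 cm³.
Mass = 237.02 × 1.2, so 284.424 g.
At $72.4/kg: 284.424/1000 × 72.4 = $20.59.

$20.59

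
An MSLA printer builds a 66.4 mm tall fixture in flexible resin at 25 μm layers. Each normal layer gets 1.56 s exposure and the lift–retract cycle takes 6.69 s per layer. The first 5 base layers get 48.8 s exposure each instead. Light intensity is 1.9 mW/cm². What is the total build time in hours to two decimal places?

Layer count = ceil(66.4 / 0.025) = 2656.
Burn-in layers = 5 × (48.8 + 6.69), so 277.45 s.
Regular layers = 2651 × (1.56 + 6.69), so 21870.75 s.
Sum: 277.45 + 21870.75 = 22148.2 s → 6.15 hours.

6.15 hours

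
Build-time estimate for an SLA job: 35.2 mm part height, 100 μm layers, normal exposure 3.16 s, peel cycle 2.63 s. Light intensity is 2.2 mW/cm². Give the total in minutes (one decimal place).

Layers = ⌈35.2/0.1⌉ = 352.
Each layer takes: 3.16 + 2.63 → 5.79 s.
Build time: 352 × 5.79 s = 2038.08 s, i.e. 34.0 minutes.

34.0 minutes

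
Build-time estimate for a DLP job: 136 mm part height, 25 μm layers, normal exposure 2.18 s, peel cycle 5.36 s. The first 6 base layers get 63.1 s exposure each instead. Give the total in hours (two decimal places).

Layers = ⌈136/0.025⌉ = 5440.
Bottom layers = 6 × (63.1 + 5.36), so 410.76 s.
Remaining layers = 5434 × (2.18 + 5.36), so 40972.36 s.
Sum: 410.76 + 40972.36 = 41383.12 s → 11.50 hours.

11.50 hours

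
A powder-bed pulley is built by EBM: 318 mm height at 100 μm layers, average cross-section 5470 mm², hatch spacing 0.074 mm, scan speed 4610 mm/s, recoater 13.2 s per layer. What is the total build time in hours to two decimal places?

25.82 hours

Layer count = ceil(318 / 0.1) = 3180.
Scan path per layer = 5470 / 0.074, so 73918.9 mm.
Scan time per layer: 73918.9 / 4610 → 16.0345 s.
Layer cycle: 16.0345 + 13.2 → 29.2345 s.
Build time = 3180 × 29.2345 = 92965.71 s = 25.82 hours.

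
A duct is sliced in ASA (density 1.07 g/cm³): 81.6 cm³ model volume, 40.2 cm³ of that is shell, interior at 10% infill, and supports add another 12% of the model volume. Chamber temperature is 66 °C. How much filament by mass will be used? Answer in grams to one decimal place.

Infill region: 81.6 − 40.2 → 41.4 cm³.
Deposited infill = 0.10 × 41.4 = 4.14 cm³.
Support: 0.12 × 81.6 → 9.792 cm³.
Total extruded: 40.2 + 4.14 + 9.792 → 54.132 cm³.
Mass = 54.132 × 1.07, so 57.92124 g.

57.9 g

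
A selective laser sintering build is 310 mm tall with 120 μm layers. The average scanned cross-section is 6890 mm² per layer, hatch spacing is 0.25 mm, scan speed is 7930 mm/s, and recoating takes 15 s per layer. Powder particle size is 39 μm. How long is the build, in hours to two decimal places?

Number of layers: 310 / 0.12 → 2584 (rounded up).
Per-layer scan distance = 6890 / 0.25 = 27560 mm.
Scan time per layer: 27560 / 7930 → 3.4754 s.
Time per layer = 3.4754 + 15 = 18.4754 s.
2584 layers × 18.4754 s/layer = 47740.4336 s, i.e. 13.26 hours.

13.26 hours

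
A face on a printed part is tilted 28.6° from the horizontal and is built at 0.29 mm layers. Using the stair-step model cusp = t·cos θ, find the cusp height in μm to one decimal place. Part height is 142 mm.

254.6 μm

h_c = t·cos θ = 0.29 × 0.8780 = 0.25462 mm (254.6 μm).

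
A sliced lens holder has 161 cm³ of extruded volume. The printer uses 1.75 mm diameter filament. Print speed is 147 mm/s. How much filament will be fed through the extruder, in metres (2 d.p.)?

A = π r² = π × 0.875² = 2.4053 mm².
Length = 161 cm³ / 2.4053 mm² = 161000 / 2.4053 = 66935.52 mm = 66.94 m.

66.94 m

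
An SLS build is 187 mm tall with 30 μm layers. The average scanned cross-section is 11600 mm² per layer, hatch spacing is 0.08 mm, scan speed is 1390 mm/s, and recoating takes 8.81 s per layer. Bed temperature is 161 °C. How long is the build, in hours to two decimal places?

Layers = ⌈187/0.03⌉ = 6234.
Per-layer scan distance = 11600 / 0.08, so 145000 mm.
Scan time per layer: 145000 / 1390 → 104.3165 s.
Time per layer = 104.3165 + 8.81, so 113.1265 s.
6234 layers × 113.1265 s/layer = 705230.601 s, i.e. 195.90 hours.

195.90 hours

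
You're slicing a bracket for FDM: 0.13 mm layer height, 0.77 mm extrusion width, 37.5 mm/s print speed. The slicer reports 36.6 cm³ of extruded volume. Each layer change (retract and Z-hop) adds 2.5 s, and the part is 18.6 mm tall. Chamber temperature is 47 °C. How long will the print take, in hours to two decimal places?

2.81 hours

Extrusion cross-section = 0.13 × 0.77 = 0.1001 mm².
Toolpath length = 36.6 cm³ / 0.1001 mm² = 36600 / 0.1001 = 365634.4 mm.
Time extruding: 365634.4 / 37.5 → 9750.3 s.
Layer count = ceil(18.6 / 0.13) = 144.
Non-print overhead = 144 × 2.5, so 360 s.
Altogether 9750.3 + 360 = 10110.3 s, i.e. 2.81 hours.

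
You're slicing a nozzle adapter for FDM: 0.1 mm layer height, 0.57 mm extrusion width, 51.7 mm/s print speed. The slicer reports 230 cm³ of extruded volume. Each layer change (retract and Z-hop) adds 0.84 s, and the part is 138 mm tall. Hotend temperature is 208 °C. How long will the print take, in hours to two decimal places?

22.00 hours

Line area: 0.1 × 0.57 → 0.057 mm².
Path length: 230000 mm³ / 0.057 mm² → 4035087.7 mm.
Time extruding = 4035087.7 / 51.7, so 78048.1 s.
Layers = ⌈138/0.1⌉ = 1380.
Non-print overhead: 1380 × 0.84 → 1159.2 s.
Altogether 78048.1 + 1159.2 = 79207.3 s, i.e. 22.00 hours.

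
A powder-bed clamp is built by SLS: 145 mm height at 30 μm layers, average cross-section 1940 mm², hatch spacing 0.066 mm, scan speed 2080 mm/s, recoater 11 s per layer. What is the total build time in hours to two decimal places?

33.75 hours

Layers = ⌈145/0.03⌉ = 4834.
Scan path per layer: 1940 / 0.066 → 29393.9 mm.
Per-layer scan time = 29393.9 / 2080 = 14.1317 s.
Layer cycle = 14.1317 + 11 = 25.1317 s.
Build time = 4834 × 25.1317 = 121486.6378 s = 33.75 hours.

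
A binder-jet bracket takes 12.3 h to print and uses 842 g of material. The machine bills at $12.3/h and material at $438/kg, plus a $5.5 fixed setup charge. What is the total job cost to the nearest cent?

$525.59

Time charge = 12.3 × 12.3 = $151.29.
Material cost: 438 × 842/1000 → $368.796.
Adding setup: 151.29 + 368.796 + 5.5 → 525.586 ≈ $525.59.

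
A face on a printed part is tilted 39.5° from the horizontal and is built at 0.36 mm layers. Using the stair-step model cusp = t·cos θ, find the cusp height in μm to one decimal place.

277.8 μm

cos(39.5°) = 0.7716, so cusp = 0.36 × 0.7716 = 0.277776 mm → 277.8 μm.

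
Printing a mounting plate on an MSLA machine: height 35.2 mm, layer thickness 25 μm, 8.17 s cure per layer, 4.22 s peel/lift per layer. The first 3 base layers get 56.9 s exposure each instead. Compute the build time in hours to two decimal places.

4.89 hours

Layers = ⌈35.2/0.025⌉ = 1408.
Burn-in layers = 3 × (56.9 + 4.22), so 183.36 s.
Regular layers: 1405 × (8.17 + 4.22) → 17407.95 s.
Total = 183.36 + 17407.95 = 17591.31 s = 4.89 hours.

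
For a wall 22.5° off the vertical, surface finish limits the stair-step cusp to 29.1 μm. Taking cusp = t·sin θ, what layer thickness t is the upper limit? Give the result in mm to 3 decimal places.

sin(22.5°) = 0.3827; t_max = 0.0291/0.3827 = 0.076 mm.

0.076 mm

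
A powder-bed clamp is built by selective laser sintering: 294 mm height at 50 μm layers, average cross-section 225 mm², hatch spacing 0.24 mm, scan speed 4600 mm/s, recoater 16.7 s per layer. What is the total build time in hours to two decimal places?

Number of layers: 294 / 0.05 → 5880 (rounded up).
Per-layer scan distance = 225 / 0.24, so 937.5 mm.
Scan time per layer = 937.5 / 4600, so 0.2038 s.
Time per layer: 0.2038 + 16.7 → 16.9038 s.
5880 layers × 16.9038 s/layer = 99394.344 s, i.e. 27.61 hours.

27.61 hours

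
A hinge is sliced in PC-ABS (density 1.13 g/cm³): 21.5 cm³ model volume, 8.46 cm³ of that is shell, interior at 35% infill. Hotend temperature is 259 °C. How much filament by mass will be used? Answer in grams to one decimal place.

Infill region = 21.5 − 8.46 = 13.04 cm³.
Deposited infill: 0.35 × 13.04 → 4.564 cm³.
Deposited volume = 8.46 + 4.564, so 13.024 cm³.
Mass = 13.024 × 1.13, so 14.71712 g.

14.7 g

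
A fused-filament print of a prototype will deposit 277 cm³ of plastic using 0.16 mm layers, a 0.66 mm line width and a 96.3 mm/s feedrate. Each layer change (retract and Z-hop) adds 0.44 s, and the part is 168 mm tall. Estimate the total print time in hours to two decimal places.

7.69 hours

Extrusion cross-section: 0.16 × 0.66 → 0.1056 mm².
Path length: 277000 mm³ / 0.1056 mm² → 2623106.1 mm.
Extrusion time = 2623106.1 / 96.3, so 27238.9 s.
Layers = ⌈168/0.16⌉ = 1050.
Z-hop total = 1050 × 0.44, so 462 s.
Total = 27238.9 + 462 = 27700.9 s = 7.69 hours.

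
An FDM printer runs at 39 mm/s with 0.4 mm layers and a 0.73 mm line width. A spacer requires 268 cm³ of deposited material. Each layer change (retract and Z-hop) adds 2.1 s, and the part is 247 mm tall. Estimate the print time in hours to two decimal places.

Line area = 0.4 × 0.73, so 0.292 mm².
Toolpath length = 268 cm³ / 0.292 mm² = 268000 / 0.292 = 917808.2 mm.
Time extruding = 917808.2 / 39 = 23533.5 s.
Layer count = ceil(247 / 0.4) = 618.
Non-print overhead = 618 × 2.1, so 1297.8 s.
Total = 23533.5 + 1297.8 = 24831.3 s = 6.90 hours.

6.90 hours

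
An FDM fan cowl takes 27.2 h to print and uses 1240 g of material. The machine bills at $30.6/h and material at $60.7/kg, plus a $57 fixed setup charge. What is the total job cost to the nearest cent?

Time charge = 30.6 × 27.2 = $832.32.
Material cost = 60.7 × 1240/1000 = $75.268.
Total = 832.32 + 75.268 + 57 = 964.588 ≈ $964.59.

$964.59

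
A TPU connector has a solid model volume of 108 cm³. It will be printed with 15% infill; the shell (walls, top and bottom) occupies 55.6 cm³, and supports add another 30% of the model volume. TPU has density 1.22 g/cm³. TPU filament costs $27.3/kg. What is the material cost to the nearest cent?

Volume inside the shell: 108 − 55.6 → 52.4 cm³.
Deposited infill: 0.15 × 52.4 → 7.86 cm³.
Support = 0.30 × 108 = 32.4 cm³.
Deposited volume = 55.6 + 7.86 + 32.4, so 95.86 cm³.
Mass = 95.86 × 1.22, so 116.9492 g.
At $27.3/kg: 116.9492/1000 × 27.3 = $3.19.

$3.19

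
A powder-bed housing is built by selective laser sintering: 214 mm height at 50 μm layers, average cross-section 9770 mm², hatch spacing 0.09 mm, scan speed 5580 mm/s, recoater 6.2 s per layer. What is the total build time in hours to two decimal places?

Layers = ⌈214/0.05⌉ = 4280.
Scan path per layer = 9770 / 0.09, so 108555.6 mm.
Laser time per layer: 108555.6 / 5580 → 19.4544 s.
Time per layer = 19.4544 + 6.2 = 25.6544 s.
Build time = 4280 × 25.6544 = 109800.832 s = 30.50 hours.

30.50 hours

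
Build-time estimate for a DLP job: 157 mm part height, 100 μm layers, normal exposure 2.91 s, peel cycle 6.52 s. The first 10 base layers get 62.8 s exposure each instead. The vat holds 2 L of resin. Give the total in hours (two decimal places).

4.28 hours

Layers = ⌈157/0.1⌉ = 1570.
Bottom layers = 10 × (62.8 + 6.52), so 693.2 s.
Regular layers = 1560 × (2.91 + 6.52) = 14710.8 s.
Sum: 693.2 + 14710.8 = 15404 s → 4.28 hours.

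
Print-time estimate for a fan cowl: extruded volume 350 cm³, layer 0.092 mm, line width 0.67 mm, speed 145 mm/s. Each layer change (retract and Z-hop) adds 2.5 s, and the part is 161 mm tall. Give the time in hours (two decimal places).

12.09 hours

Extrusion cross-section: 0.092 × 0.67 → 0.06164 mm².
Total extruded path = 350000/0.06164 = 5678131.1 mm.
Time extruding = 5678131.1 / 145, so 39159.5 s.
Layers = ⌈161/0.092⌉ = 1750.
Non-print overhead = 1750 × 2.5 = 4375 s.
Total = 39159.5 + 4375 = 43534.5 s = 12.09 hours.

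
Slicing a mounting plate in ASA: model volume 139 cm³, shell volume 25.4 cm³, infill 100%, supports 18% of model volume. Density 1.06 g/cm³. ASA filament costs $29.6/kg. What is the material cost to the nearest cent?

Infill region: 139 − 25.4 → 113.6 cm³.
Deposited infill = 1.00 × 113.6 = 113.6 cm³.
Support = 0.18 × 139, so 25.02 cm³.
Total printed volume = 25.4 + 113.6 + 25.02, so 164.02 cm³.
Mass = 164.02 × 1.06 = 173.8612 g.
Cost = 173.8612 g / 1000 × $29.6/kg = $5.15.

$5.15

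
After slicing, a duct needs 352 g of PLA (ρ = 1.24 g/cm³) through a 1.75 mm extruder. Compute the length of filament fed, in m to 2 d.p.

Extruded volume: 352/1.24 = 283.871 cm³ (283871 mm³).
Cross-section of 1.75 mm filament: π·(1.75/2)² = 2.4053 mm².
Length = 283871 / 2.4053 = 118018.96 mm = 118.02 m.

118.02 m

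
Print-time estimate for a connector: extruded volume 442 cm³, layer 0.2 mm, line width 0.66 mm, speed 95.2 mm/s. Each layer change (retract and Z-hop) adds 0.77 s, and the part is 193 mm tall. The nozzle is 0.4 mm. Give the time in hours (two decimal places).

9.98 hours

Line area = 0.2 × 0.66 = 0.132 mm².
Toolpath length = 442 cm³ / 0.132 mm² = 442000 / 0.132 = 3348484.8 mm.
Print-move time = 3348484.8 / 95.2, so 35173.2 s.
Layer count = ceil(193 / 0.2) = 965.
Non-print overhead = 965 × 0.77 = 743.05 s.
Total = 35173.2 + 743.05 = 35916.25 s = 9.98 hours.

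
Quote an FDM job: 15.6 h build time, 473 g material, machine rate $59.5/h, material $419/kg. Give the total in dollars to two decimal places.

$1126.39

Time charge = 59.5 × 15.6, so $928.20.
Feedstock cost: 419 × 473/1000 → $198.187.
Job cost: 928.20 + 198.187 = 1126.387 ≈ $1126.39.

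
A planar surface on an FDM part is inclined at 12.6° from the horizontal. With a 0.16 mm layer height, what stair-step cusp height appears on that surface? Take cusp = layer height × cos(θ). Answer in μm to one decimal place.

Cusp = layer height × cos(12.6°) = 0.16 × 0.9759 = 0.156144 mm = 156.1 μm.

156.1 μm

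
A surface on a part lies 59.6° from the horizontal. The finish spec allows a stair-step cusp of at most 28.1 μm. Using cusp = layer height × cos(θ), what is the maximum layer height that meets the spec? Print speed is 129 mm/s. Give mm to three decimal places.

t = h_c / cos θ = 0.0281 / 0.5060 = 0.056 mm.

0.056 mm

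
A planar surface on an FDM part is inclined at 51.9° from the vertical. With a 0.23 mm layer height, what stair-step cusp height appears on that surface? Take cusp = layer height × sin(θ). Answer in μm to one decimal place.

Cusp = layer height × sin(51.9°) = 0.23 × 0.7869 = 0.180987 mm = 181.0 μm.

181.0 μm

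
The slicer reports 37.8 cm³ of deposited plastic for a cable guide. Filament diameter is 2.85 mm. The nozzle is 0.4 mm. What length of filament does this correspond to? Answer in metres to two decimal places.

5.93 m

Cross-section of 2.85 mm filament: π·(2.85/2)² = 6.3794 mm².
Length = 37.8 cm³ / 6.3794 mm² = 37800 / 6.3794 = 5925.32 mm = 5.93 m.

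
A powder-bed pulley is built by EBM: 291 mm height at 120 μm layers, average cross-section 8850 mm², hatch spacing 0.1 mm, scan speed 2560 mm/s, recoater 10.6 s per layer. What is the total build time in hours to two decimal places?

Number of layers: 291 / 0.12 → 2425 (rounded up).
Scan path per layer = 8850 / 0.1 = 88500 mm.
Per-layer scan time: 88500 / 2560 → 34.5703 s.
Layer cycle = 34.5703 + 10.6 = 45.1703 s.
Build time = 2425 × 45.1703 = 109537.9775 s = 30.43 hours.

30.43 hours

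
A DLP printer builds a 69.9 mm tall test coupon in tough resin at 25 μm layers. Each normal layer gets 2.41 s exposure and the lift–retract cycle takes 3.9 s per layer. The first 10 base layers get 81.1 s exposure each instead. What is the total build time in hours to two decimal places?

Layers = ⌈69.9/0.025⌉ = 2796.
Bottom layers = 10 × (81.1 + 3.9) = 850 s.
Normal layers = 2786 × (2.41 + 3.9) = 17579.66 s.
Total = 850 + 17579.66 = 18429.66 s = 5.12 hours.

5.12 hours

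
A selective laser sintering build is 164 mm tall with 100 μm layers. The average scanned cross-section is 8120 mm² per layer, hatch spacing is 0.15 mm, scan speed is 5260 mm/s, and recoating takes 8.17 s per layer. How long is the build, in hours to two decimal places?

8.41 hours

Layers = ⌈164/0.1⌉ = 1640.
Hatch length per layer = 8120 / 0.15, so 54133.3 mm.
Laser time per layer = 54133.3 / 5260, so 10.2915 s.
Layer cycle = 10.2915 + 8.17 = 18.4615 s.
1640 layers × 18.4615 s/layer = 30276.86 s, i.e. 8.41 hours.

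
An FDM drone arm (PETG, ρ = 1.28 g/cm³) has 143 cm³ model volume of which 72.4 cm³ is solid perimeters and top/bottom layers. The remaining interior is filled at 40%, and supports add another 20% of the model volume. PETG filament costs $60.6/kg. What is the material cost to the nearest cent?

Infill region = 143 − 72.4 = 70.6 cm³.
Infill volume = 0.40 × 70.6, so 28.24 cm³.
Support = 0.20 × 143, so 28.6 cm³.
Total extruded: 72.4 + 28.24 + 28.6 → 129.24 cm³.
Mass = 129.24 × 1.28 = 165.4272 g.
Cost = 165.4272 g / 1000 × $60.6/kg = $10.02.

$10.02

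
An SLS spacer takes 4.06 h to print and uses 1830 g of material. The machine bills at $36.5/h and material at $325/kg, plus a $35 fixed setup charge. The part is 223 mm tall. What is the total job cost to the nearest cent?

$777.94

Machine cost = 36.5 × 4.06, so $148.19.
Feedstock cost: 325 × 1830/1000 → $594.75.
Total = 148.19 + 594.75 + 35 = $777.94.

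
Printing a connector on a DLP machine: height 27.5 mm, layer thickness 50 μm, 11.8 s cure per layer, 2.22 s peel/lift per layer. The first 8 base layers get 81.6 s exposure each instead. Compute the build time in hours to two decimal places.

Layer count = ceil(27.5 / 0.05) = 550.
Bottom layers: 8 × (81.6 + 2.22) → 670.56 s.
Remaining layers = 542 × (11.8 + 2.22) = 7598.84 s.
Sum: 670.56 + 7598.84 = 8269.4 s → 2.30 hours.

2.30 hours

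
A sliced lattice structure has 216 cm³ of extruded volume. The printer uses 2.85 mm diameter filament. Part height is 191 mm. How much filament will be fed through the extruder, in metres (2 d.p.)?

33.86 m

Filament cross-section = π × (2.85/2)² = 6.3794 mm².
L = 216000 mm³ / 6.3794 mm² = 33858.98 mm, i.e. 33.86 m.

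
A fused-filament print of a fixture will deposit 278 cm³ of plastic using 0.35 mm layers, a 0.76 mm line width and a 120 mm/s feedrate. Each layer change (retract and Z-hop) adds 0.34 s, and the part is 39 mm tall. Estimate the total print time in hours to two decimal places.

Bead cross-section = 0.35 × 0.76, so 0.266 mm².
Path length: 278000 mm³ / 0.266 mm² → 1045112.8 mm.
Print-move time: 1045112.8 / 120 → 8709.3 s.
Layer count = ceil(39 / 0.35) = 112.
Z-hop total: 112 × 0.34 → 38.08 s.
Altogether 8709.3 + 38.08 = 8747.38 s, i.e. 2.43 hours.

2.43 hours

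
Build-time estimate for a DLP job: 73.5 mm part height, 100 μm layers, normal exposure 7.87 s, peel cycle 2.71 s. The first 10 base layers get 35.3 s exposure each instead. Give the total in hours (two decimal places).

2.24 hours

Layer count = ceil(73.5 / 0.1) = 735.
Burn-in layers = 10 × (35.3 + 2.71), so 380.1 s.
Normal layers: 725 × (7.87 + 2.71) → 7670.5 s.
Total = 380.1 + 7670.5 = 8050.6 s = 2.24 hours.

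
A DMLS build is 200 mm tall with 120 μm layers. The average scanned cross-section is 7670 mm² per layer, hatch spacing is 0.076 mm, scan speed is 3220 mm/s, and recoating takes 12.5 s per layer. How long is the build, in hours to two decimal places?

Number of layers: 200 / 0.12 → 1667 (rounded up).
Scan path per layer: 7670 / 0.076 → 100921.1 mm.
Per-layer scan time: 100921.1 / 3220 → 31.342 s.
Layer cycle: 31.342 + 12.5 → 43.842 s.
Build time = 1667 × 43.842 = 73084.614 s = 20.30 hours.

20.30 hours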